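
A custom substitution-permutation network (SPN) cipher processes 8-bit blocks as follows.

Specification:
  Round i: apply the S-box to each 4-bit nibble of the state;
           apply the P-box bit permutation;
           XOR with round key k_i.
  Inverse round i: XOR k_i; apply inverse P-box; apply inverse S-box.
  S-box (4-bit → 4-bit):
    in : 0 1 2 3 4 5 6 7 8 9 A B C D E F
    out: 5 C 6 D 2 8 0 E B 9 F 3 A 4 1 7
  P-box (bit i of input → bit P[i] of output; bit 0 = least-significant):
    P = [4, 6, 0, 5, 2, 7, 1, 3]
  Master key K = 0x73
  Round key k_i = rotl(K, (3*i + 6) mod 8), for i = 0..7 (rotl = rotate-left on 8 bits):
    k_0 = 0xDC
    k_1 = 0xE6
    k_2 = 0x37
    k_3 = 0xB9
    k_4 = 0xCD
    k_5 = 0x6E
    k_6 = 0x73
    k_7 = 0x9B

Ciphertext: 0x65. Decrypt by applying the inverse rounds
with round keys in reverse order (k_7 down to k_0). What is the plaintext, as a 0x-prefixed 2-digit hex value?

s_0 = ciphertext = 0x65
s_1 = InvRound(s_0, k_7) = 0xA8
s_2 = InvRound(s_1, k_6) = 0x7F
s_3 = InvRound(s_2, k_5) = 0x60
s_4 = InvRound(s_3, k_4) = 0x81
s_5 = InvRound(s_4, k_3) = 0x59
s_6 = InvRound(s_5, k_2) = 0x3C
s_7 = InvRound(s_6, k_1) = 0x7B
s_8 = InvRound(s_7, k_0) = 0xF1

0xF1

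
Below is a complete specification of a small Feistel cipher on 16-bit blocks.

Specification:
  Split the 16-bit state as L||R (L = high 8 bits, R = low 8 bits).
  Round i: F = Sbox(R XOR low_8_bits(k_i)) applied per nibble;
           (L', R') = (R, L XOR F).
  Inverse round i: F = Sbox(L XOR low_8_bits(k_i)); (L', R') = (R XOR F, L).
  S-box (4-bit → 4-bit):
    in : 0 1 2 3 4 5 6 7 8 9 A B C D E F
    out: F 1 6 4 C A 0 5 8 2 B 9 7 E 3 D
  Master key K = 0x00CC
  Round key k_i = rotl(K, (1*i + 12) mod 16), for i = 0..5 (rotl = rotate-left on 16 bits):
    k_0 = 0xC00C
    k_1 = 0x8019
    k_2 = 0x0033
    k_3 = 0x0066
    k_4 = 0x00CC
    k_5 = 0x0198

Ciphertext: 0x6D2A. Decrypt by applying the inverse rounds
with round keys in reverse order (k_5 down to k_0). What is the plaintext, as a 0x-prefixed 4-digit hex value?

s_0 = ciphertext = 0x6D2A
s_1 = InvRound(s_0, k_5) = 0xF06D
s_2 = InvRound(s_1, k_4) = 0x2AF0
s_3 = InvRound(s_2, k_3) = 0x372A
s_4 = InvRound(s_3, k_2) = 0xD637
s_5 = InvRound(s_4, k_1) = 0x4AD6
s_6 = InvRound(s_5, k_0) = 0x164A

0x164A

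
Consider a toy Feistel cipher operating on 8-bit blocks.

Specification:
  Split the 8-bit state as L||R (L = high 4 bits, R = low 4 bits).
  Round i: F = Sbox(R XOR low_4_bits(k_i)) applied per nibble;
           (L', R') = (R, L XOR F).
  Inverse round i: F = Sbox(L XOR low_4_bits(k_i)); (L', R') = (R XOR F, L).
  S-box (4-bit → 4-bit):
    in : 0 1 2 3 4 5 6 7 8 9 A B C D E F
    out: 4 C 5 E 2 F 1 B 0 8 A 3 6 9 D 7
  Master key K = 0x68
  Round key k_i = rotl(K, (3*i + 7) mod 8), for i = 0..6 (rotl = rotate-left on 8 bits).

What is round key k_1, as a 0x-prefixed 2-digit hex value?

K = 0x68
k_0 = rotl(K, (3*0+7) mod 8) = rotl(K, 7) = 0x34
k_1 = rotl(K, (3*1+7) mod 8) = rotl(K, 2) = 0xA1

0xA1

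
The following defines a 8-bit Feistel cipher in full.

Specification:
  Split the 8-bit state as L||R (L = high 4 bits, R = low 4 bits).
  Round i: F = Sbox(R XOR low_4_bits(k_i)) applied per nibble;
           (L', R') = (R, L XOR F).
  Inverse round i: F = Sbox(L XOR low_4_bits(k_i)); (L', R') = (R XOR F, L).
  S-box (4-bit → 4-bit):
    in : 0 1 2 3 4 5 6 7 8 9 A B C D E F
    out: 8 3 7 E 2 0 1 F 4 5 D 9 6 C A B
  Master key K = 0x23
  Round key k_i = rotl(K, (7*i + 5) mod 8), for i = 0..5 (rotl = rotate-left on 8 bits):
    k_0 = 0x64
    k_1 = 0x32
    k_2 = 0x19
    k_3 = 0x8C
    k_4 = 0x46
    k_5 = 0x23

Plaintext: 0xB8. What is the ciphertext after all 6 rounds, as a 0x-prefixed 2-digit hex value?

0xE9

s_0 = plaintext = 0xB8
s_1 = Round(s_0, k_0) = 0x8D
s_2 = Round(s_1, k_1) = 0xD3
s_3 = Round(s_2, k_2) = 0x30
s_4 = Round(s_3, k_3) = 0x05
s_5 = Round(s_4, k_4) = 0x5E
s_6 = Round(s_5, k_5) = 0xE9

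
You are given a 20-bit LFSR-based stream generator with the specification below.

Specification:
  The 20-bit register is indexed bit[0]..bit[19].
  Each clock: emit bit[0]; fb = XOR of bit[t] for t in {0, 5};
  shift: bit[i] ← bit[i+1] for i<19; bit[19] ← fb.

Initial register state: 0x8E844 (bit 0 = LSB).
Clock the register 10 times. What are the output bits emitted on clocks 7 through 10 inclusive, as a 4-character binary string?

1000

reg_0 = 0x8E844
clock 1: out=0, reg = 0x47422
clock 2: out=0, reg = 0xA3A11
clock 3: out=1, reg = 0xD1D08
clock 4: out=0, reg = 0x68E84
clock 5: out=0, reg = 0x34742
clock 6: out=0, reg = 0x1A3A1
clock 7: out=1, reg = 0x0D1D0
clock 8: out=0, reg = 0x068E8
clock 9: out=0, reg = 0x83474
clock 10: out=0, reg = 0xC1A3A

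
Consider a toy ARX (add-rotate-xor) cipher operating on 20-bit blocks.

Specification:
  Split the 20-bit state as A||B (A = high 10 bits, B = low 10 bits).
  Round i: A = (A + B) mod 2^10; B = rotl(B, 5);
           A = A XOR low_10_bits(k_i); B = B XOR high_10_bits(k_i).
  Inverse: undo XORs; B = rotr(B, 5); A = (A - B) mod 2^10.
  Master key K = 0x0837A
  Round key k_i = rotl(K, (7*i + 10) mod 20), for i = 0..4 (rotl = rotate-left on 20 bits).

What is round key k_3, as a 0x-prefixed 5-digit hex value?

0xBD041

K = 0x0837A
k_0 = rotl(K, (7*0+10) mod 20) = rotl(K, 10) = 0xDE820
k_1 = rotl(K, (7*1+10) mod 20) = rotl(K, 17) = 0x4106F
k_2 = rotl(K, (7*2+10) mod 20) = rotl(K, 4) = 0x837A0
k_3 = rotl(K, (7*3+10) mod 20) = rotl(K, 11) = 0xBD041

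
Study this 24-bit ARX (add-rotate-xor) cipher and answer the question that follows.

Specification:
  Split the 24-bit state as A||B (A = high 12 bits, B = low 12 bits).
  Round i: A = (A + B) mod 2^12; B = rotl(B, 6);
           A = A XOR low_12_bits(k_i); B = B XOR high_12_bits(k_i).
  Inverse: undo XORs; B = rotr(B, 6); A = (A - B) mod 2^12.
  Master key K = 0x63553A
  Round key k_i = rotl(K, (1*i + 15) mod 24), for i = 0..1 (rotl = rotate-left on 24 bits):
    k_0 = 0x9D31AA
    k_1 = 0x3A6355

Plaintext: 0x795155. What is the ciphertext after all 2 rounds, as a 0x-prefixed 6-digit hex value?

s_0 = plaintext = 0x795155
s_1 = Round(s_0, k_0) = 0x940C96
s_2 = Round(s_1, k_1) = 0x683614

0x683614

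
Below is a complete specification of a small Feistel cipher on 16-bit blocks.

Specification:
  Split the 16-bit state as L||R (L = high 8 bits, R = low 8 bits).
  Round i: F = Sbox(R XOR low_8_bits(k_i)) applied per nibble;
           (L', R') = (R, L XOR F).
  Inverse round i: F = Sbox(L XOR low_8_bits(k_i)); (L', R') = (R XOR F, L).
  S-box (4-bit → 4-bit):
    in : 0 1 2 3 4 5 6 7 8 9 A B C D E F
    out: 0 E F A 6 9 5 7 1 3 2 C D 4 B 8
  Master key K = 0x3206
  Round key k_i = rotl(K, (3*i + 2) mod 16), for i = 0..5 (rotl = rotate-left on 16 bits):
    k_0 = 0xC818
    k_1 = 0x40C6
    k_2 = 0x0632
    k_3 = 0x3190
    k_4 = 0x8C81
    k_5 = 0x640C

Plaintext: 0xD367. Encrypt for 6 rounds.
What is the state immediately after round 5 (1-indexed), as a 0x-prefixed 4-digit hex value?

0x9A49

s_0 = plaintext = 0xD367
s_1 = Round(s_0, k_0) = 0x67AB
s_2 = Round(s_1, k_1) = 0xAB33
s_3 = Round(s_2, k_2) = 0x33A5
s_4 = Round(s_3, k_3) = 0xA59A
s_5 = Round(s_4, k_4) = 0x9A49
s_6 = Round(s_5, k_5) = 0x49F3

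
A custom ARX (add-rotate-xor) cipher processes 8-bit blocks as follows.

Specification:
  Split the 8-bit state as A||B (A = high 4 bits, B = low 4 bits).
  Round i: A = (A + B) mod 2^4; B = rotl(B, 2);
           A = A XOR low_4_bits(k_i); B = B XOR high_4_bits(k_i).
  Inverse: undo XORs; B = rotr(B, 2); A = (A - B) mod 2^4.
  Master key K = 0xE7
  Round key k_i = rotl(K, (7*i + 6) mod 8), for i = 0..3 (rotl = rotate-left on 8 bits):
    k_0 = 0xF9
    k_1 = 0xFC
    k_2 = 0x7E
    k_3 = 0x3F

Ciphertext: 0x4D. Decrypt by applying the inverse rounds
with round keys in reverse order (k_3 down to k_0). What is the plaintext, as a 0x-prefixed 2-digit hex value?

0xA3

s_0 = ciphertext = 0x4D
s_1 = InvRound(s_0, k_3) = 0x0B
s_2 = InvRound(s_1, k_2) = 0xB3
s_3 = InvRound(s_2, k_1) = 0x43
s_4 = InvRound(s_3, k_0) = 0xA3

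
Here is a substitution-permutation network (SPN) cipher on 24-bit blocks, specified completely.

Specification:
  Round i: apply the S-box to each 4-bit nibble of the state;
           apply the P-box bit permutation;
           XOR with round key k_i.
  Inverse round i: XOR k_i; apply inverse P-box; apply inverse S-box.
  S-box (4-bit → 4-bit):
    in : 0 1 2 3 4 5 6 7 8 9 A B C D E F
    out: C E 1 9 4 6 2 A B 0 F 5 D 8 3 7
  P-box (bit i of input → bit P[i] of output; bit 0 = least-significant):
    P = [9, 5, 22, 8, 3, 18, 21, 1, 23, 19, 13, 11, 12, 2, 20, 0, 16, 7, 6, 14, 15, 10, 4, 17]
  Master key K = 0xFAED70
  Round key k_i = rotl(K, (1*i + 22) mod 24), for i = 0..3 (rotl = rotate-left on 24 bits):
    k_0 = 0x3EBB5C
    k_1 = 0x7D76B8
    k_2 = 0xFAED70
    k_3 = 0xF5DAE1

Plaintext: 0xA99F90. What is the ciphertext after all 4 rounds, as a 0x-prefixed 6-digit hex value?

s_0 = plaintext = 0xA99F90
s_1 = Round(s_0, k_0) = 0xF41E4C
s_2 = Round(s_1, k_1) = 0x85F1ED
s_3 = Round(s_2, k_2) = 0xE450BC
s_4 = Round(s_3, k_3) = 0x8575AD

0x8575AD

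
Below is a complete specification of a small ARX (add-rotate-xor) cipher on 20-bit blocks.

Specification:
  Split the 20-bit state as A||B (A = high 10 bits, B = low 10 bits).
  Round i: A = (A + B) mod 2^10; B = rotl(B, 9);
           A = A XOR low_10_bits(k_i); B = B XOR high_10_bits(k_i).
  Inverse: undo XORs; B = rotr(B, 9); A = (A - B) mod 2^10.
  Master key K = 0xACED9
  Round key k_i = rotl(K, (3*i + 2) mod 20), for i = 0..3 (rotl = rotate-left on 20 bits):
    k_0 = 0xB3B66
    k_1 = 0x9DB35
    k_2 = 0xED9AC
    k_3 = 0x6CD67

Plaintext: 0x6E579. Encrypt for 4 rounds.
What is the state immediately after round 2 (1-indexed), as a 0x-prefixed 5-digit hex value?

0xFCE4F

s_0 = plaintext = 0x6E579
s_1 = Round(s_0, k_0) = 0x15072
s_2 = Round(s_1, k_1) = 0xFCE4F
s_3 = Round(s_2, k_2) = 0xFB891
s_4 = Round(s_3, k_3) = 0x463FB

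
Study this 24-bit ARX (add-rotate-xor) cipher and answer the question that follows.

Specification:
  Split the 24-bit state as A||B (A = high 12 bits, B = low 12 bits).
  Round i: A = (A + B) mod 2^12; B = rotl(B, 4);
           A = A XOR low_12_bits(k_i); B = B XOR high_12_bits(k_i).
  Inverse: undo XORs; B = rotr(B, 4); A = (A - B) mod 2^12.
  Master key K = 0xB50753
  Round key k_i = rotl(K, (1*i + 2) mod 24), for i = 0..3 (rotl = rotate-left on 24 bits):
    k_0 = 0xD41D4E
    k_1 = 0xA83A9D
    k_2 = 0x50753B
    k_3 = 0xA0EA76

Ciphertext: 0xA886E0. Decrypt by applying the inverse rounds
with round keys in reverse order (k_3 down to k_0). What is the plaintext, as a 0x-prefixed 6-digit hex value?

0x3AA227

s_0 = ciphertext = 0xA886E0
s_1 = InvRound(s_0, k_3) = 0x230ECE
s_2 = InvRound(s_1, k_2) = 0xD4F9BC
s_3 = InvRound(s_2, k_1) = 0x89FF33
s_4 = InvRound(s_3, k_0) = 0x3AA227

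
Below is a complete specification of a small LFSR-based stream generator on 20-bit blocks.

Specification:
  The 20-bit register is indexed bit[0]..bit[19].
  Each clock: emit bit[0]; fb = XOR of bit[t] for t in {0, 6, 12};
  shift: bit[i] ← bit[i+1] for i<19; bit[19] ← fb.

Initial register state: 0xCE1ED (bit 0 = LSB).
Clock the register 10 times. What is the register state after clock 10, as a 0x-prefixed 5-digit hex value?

0xA9338

reg_0 = 0xCE1ED
clock 1: out=1, reg = 0x670F6
clock 2: out=0, reg = 0x3387B
clock 3: out=1, reg = 0x99C3D
clock 4: out=1, reg = 0x4CE1E
clock 5: out=0, reg = 0x2670F
clock 6: out=1, reg = 0x93387
clock 7: out=1, reg = 0x499C3
clock 8: out=1, reg = 0xA4CE1
clock 9: out=1, reg = 0x52670
clock 10: out=0, reg = 0xA9338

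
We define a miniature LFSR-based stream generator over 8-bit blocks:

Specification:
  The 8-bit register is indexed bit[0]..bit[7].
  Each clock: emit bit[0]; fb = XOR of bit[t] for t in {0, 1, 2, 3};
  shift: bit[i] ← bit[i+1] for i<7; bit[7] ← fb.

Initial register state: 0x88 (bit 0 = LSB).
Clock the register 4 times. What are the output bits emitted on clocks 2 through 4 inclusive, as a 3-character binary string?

001

reg_0 = 0x88
clock 1: out=0, reg = 0xC4
clock 2: out=0, reg = 0xE2
clock 3: out=0, reg = 0xF1
clock 4: out=1, reg = 0xF8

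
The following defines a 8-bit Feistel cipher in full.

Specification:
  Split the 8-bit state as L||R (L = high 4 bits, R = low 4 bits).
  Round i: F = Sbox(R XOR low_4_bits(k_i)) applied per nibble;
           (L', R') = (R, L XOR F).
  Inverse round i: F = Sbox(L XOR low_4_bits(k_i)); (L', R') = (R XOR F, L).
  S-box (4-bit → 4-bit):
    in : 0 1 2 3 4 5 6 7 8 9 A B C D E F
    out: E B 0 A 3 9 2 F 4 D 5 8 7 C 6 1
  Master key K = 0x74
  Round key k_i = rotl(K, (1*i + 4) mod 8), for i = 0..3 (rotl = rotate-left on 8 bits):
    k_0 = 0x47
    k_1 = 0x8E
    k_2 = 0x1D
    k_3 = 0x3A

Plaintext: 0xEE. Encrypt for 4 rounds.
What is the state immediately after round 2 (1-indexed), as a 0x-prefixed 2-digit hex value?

s_0 = plaintext = 0xEE
s_1 = Round(s_0, k_0) = 0xE3
s_2 = Round(s_1, k_1) = 0x32
s_3 = Round(s_2, k_2) = 0x22
s_4 = Round(s_3, k_3) = 0x26

0x32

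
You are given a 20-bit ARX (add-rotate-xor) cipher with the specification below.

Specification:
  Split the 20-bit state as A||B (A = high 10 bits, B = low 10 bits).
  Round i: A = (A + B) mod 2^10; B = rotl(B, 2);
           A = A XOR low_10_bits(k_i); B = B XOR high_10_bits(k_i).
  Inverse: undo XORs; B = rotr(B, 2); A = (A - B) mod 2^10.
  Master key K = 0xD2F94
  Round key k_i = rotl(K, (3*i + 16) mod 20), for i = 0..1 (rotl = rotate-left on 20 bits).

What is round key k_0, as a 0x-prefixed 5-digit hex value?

0x4D2F9

K = 0xD2F94
k_0 = rotl(K, (3*0+16) mod 20) = rotl(K, 16) = 0x4D2F9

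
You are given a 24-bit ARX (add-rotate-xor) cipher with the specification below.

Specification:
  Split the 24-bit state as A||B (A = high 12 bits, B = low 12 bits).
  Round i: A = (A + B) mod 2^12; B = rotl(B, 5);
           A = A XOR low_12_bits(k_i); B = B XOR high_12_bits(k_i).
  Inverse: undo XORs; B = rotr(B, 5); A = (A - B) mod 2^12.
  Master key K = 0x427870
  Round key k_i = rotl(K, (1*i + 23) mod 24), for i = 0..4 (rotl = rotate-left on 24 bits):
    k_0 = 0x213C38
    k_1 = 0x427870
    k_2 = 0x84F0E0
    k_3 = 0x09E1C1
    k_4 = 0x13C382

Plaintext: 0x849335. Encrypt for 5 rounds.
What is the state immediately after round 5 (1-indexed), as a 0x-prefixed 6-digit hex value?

s_0 = plaintext = 0x849335
s_1 = Round(s_0, k_0) = 0x7464B5
s_2 = Round(s_1, k_1) = 0x38B28E
s_3 = Round(s_2, k_2) = 0x6F998A
s_4 = Round(s_3, k_3) = 0x1421CD
s_5 = Round(s_4, k_4) = 0x08D89F

0x08D89F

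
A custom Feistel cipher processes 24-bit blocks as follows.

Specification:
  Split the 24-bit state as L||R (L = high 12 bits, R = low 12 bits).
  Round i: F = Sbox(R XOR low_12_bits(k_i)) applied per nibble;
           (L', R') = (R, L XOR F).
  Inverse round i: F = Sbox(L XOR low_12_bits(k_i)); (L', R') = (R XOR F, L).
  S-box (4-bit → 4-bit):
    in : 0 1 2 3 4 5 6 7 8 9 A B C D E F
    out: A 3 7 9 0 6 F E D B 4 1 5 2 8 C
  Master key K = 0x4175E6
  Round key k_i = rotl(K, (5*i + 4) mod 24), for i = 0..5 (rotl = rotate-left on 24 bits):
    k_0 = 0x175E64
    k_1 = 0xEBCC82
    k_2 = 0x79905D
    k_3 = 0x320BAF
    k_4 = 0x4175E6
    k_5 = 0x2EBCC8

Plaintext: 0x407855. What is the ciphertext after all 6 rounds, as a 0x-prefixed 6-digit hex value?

0x85EA93

s_0 = plaintext = 0x407855
s_1 = Round(s_0, k_0) = 0x855B94
s_2 = Round(s_1, k_1) = 0xB9466A
s_3 = Round(s_2, k_2) = 0x66A40A
s_4 = Round(s_3, k_3) = 0x40AA2C
s_5 = Round(s_4, k_4) = 0xA2C85E
s_6 = Round(s_5, k_5) = 0x85EA93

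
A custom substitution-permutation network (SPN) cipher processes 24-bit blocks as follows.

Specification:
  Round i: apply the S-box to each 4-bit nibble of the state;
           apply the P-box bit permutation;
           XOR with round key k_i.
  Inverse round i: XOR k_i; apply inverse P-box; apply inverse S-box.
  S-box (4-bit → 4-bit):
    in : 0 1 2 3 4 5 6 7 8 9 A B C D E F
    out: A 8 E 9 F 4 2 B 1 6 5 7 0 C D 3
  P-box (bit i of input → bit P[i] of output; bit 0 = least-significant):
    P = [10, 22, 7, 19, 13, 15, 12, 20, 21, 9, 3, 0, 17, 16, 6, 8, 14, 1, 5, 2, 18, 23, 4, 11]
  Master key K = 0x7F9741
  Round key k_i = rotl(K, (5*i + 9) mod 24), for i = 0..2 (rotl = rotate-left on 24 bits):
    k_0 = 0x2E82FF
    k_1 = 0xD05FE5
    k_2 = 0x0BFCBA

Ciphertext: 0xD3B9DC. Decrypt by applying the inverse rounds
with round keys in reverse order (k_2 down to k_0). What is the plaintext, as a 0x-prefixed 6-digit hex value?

s_0 = ciphertext = 0xD3B9DC
s_1 = InvRound(s_0, k_2) = 0x64DC17
s_2 = InvRound(s_1, k_1) = 0xB9DF05
s_3 = InvRound(s_2, k_0) = 0x4B45DA

0x4B45DA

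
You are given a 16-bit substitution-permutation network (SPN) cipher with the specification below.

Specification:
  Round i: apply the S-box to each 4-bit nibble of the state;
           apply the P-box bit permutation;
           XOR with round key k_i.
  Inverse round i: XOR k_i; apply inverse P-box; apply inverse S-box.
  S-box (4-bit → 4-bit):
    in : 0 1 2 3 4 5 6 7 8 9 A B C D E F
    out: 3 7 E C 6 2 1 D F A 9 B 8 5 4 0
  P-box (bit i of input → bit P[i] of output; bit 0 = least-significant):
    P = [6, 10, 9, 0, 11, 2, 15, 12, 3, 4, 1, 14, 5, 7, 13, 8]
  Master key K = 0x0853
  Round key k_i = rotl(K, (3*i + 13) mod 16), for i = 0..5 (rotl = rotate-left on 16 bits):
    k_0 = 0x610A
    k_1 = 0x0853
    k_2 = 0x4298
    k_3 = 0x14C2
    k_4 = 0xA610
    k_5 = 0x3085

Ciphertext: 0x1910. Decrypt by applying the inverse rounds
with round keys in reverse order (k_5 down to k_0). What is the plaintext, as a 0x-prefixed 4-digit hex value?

0xEC65

s_0 = ciphertext = 0x1910
s_1 = InvRound(s_0, k_5) = 0x250C
s_2 = InvRound(s_1, k_4) = 0xC04E
s_3 = InvRound(s_2, k_3) = 0x5A25
s_4 = InvRound(s_3, k_2) = 0x00BC
s_5 = InvRound(s_4, k_1) = 0x0D0A
s_6 = InvRound(s_5, k_0) = 0xEC65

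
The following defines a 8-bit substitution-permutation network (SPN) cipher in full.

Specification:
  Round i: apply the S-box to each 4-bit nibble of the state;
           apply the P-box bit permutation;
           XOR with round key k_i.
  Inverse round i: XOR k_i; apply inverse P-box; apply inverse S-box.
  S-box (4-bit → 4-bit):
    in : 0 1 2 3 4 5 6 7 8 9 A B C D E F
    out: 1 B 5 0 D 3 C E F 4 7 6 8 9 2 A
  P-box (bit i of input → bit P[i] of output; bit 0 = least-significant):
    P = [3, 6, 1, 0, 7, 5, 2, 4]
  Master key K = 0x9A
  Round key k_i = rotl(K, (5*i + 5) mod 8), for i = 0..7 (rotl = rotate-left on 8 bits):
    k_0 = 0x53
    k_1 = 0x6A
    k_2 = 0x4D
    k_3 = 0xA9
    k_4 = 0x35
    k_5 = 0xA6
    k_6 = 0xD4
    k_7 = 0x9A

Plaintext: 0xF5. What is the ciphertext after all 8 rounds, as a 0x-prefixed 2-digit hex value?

0x82

s_0 = plaintext = 0xF5
s_1 = Round(s_0, k_0) = 0x2B
s_2 = Round(s_1, k_1) = 0xAC
s_3 = Round(s_2, k_2) = 0xE8
s_4 = Round(s_3, k_3) = 0xC2
s_5 = Round(s_4, k_4) = 0x2F
s_6 = Round(s_5, k_5) = 0x63
s_7 = Round(s_6, k_6) = 0xC0
s_8 = Round(s_7, k_7) = 0x82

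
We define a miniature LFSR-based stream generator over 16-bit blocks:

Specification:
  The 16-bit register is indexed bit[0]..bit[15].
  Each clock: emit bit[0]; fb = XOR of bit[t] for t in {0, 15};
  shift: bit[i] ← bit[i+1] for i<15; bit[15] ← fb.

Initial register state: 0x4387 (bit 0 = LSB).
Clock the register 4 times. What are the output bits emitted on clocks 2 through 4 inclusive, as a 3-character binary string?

110

reg_0 = 0x4387
clock 1: out=1, reg = 0xA1C3
clock 2: out=1, reg = 0x50E1
clock 3: out=1, reg = 0xA870
clock 4: out=0, reg = 0xD438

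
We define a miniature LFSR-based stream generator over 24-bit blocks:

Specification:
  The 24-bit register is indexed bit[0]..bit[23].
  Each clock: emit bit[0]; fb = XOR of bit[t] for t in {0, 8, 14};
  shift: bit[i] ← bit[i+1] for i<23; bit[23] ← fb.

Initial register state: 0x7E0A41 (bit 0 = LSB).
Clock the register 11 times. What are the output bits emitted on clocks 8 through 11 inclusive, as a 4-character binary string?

0010

reg_0 = 0x7E0A41
clock 1: out=1, reg = 0xBF0520
clock 2: out=0, reg = 0xDF8290
clock 3: out=0, reg = 0x6FC148
clock 4: out=0, reg = 0x37E0A4
clock 5: out=0, reg = 0x9BF052
clock 6: out=0, reg = 0xCDF829
clock 7: out=1, reg = 0x66FC14
clock 8: out=0, reg = 0xB37E0A
clock 9: out=0, reg = 0xD9BF05
clock 10: out=1, reg = 0x6CDF82
clock 11: out=0, reg = 0x366FC1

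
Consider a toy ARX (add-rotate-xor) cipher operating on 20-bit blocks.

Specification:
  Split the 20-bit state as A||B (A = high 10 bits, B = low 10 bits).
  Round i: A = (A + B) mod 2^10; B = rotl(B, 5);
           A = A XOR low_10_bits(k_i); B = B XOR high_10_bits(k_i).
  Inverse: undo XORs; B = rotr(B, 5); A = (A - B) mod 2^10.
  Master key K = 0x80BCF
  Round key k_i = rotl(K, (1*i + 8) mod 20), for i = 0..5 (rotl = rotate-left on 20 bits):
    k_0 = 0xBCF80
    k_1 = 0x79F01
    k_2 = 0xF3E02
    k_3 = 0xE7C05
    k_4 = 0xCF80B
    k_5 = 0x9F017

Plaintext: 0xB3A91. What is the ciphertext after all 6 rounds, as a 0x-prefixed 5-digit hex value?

s_0 = plaintext = 0xB3A91
s_1 = Round(s_0, k_0) = 0xB7CC7
s_2 = Round(s_1, k_1) = 0x29D01
s_3 = Round(s_2, k_2) = 0xEABE7
s_4 = Round(s_3, k_3) = 0xE5360
s_5 = Round(s_4, k_4) = 0xBFF25
s_6 = Round(s_5, k_5) = 0x8CEC5

0x8CEC5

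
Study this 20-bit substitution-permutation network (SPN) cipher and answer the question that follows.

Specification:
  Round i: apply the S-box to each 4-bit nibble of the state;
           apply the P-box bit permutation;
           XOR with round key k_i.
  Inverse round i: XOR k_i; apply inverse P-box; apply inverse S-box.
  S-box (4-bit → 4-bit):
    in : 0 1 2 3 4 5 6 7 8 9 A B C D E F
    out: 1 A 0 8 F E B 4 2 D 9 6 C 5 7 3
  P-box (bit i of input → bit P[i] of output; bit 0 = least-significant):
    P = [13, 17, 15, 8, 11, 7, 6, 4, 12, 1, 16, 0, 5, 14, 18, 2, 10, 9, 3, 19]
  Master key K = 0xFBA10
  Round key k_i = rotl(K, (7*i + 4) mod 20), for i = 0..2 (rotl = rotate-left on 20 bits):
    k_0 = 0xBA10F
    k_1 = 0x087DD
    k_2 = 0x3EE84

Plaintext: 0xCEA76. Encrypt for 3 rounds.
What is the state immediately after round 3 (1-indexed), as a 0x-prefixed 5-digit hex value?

0x4211D

s_0 = plaintext = 0xCEA76
s_1 = Round(s_0, k_0) = 0x5D066
s_2 = Round(s_1, k_1) = 0xEBC65
s_3 = Round(s_2, k_2) = 0x4211D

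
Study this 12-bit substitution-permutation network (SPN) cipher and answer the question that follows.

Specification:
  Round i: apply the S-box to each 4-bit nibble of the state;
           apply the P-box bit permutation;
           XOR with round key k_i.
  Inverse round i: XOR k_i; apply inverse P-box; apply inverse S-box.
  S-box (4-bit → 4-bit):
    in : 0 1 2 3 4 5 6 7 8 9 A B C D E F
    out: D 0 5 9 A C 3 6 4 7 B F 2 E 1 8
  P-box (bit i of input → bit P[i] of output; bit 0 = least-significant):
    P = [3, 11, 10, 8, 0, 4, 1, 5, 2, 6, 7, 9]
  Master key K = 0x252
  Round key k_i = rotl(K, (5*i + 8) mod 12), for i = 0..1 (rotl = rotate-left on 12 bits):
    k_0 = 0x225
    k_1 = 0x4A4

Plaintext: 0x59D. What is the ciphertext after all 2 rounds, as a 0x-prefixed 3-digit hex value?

s_0 = plaintext = 0x59D
s_1 = Round(s_0, k_0) = 0xDB6
s_2 = Round(s_1, k_1) = 0xE5F

0xE5F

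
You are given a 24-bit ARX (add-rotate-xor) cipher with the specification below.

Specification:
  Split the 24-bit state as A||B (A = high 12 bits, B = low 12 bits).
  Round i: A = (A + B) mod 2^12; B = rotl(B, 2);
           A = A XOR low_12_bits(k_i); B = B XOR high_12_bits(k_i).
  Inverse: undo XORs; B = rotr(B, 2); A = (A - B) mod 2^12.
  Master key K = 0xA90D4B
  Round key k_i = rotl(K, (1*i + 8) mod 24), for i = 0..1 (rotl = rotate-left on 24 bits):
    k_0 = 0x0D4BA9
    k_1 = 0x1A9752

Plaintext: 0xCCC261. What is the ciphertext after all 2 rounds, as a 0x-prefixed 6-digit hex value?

0xA864EB

s_0 = plaintext = 0xCCC261
s_1 = Round(s_0, k_0) = 0x484950
s_2 = Round(s_1, k_1) = 0xA864EB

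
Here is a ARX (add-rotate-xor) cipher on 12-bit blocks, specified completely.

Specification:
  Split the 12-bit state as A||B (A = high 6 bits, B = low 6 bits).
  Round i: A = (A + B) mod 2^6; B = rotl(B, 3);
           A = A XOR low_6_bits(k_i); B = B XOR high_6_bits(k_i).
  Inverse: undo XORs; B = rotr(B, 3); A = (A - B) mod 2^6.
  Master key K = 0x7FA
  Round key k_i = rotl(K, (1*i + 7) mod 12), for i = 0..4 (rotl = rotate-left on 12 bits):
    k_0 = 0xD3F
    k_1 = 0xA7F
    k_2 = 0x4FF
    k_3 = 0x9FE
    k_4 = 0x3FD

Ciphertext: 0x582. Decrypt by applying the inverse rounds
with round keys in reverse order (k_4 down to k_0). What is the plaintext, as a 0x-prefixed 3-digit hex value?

0xD1B

s_0 = ciphertext = 0x582
s_1 = InvRound(s_0, k_4) = 0x0A9
s_2 = InvRound(s_1, k_3) = 0x2F1
s_3 = InvRound(s_2, k_2) = 0x814
s_4 = InvRound(s_3, k_1) = 0xC2F
s_5 = InvRound(s_4, k_0) = 0xD1B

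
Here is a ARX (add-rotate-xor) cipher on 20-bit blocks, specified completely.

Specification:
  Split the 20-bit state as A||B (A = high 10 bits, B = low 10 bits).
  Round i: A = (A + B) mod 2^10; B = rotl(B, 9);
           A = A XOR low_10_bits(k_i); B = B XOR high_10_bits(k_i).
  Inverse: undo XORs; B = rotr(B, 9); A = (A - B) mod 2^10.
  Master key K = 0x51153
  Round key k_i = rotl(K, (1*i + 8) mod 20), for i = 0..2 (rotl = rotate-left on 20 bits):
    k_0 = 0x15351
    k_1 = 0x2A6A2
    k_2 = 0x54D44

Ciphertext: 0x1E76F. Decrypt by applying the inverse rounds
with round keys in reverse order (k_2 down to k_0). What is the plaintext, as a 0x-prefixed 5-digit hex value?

s_0 = ciphertext = 0x1E76F
s_1 = InvRound(s_0, k_2) = 0x31079
s_2 = InvRound(s_1, k_1) = 0x319A0
s_3 = InvRound(s_2, k_0) = 0xEBFE8

0xEBFE8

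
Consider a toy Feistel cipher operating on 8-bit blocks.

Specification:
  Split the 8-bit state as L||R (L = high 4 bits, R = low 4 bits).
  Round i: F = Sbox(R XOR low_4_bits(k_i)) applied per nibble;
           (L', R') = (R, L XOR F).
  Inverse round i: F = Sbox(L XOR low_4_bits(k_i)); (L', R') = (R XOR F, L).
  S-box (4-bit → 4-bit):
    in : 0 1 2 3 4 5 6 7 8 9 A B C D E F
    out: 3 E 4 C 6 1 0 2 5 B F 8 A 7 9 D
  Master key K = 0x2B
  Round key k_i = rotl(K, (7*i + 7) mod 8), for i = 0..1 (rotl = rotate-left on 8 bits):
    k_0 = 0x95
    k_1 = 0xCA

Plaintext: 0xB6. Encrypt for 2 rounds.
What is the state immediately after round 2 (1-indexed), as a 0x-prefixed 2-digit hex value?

s_0 = plaintext = 0xB6
s_1 = Round(s_0, k_0) = 0x67
s_2 = Round(s_1, k_1) = 0x71

0x71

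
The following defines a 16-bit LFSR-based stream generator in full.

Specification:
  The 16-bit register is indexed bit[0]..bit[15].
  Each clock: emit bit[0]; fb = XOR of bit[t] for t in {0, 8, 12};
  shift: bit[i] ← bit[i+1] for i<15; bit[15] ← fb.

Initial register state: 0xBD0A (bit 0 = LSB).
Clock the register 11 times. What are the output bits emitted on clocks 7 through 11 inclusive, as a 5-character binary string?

reg_0 = 0xBD0A
clock 1: out=0, reg = 0x5E85
clock 2: out=1, reg = 0x2F42
clock 3: out=0, reg = 0x97A1
clock 4: out=1, reg = 0xCBD0
clock 5: out=0, reg = 0xE5E8
clock 6: out=0, reg = 0xF2F4
clock 7: out=0, reg = 0xF97A
clock 8: out=0, reg = 0x7CBD
clock 9: out=1, reg = 0x3E5E
clock 10: out=0, reg = 0x9F2F
clock 11: out=1, reg = 0xCF97

00101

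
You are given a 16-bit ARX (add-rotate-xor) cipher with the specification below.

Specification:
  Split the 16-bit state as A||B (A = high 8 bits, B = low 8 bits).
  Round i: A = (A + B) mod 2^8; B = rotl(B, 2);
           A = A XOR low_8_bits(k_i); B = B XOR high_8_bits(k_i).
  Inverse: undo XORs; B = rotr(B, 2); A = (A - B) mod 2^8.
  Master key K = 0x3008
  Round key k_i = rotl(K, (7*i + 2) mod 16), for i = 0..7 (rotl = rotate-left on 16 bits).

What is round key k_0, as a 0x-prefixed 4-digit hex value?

K = 0x3008
k_0 = rotl(K, (7*0+2) mod 16) = rotl(K, 2) = 0xC020

0xC020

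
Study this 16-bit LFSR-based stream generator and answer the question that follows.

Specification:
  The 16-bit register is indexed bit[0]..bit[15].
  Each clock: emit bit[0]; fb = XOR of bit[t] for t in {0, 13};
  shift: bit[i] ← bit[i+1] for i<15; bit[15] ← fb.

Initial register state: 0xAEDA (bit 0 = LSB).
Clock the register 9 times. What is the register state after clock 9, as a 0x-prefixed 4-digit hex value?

reg_0 = 0xAEDA
clock 1: out=0, reg = 0xD76D
clock 2: out=1, reg = 0xEBB6
clock 3: out=0, reg = 0xF5DB
clock 4: out=1, reg = 0x7AED
clock 5: out=1, reg = 0x3D76
clock 6: out=0, reg = 0x9EBB
clock 7: out=1, reg = 0xCF5D
clock 8: out=1, reg = 0xE7AE
clock 9: out=0, reg = 0xF3D7

0xF3D7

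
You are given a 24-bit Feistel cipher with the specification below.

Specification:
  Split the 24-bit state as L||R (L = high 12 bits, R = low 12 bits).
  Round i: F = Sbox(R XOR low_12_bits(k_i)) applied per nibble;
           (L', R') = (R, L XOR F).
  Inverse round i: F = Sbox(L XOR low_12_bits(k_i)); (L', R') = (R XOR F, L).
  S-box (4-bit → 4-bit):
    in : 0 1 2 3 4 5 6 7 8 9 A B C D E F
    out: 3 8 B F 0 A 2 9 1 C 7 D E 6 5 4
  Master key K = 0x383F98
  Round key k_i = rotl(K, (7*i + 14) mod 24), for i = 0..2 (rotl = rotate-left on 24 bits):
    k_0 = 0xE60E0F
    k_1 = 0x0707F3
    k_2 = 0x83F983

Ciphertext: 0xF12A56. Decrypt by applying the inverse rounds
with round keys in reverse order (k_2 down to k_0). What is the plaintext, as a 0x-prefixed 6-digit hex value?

s_0 = ciphertext = 0xF12A56
s_1 = InvRound(s_0, k_2) = 0x89EF12
s_2 = InvRound(s_1, k_1) = 0xB3489E
s_3 = InvRound(s_2, k_0) = 0x263B34

0x263B34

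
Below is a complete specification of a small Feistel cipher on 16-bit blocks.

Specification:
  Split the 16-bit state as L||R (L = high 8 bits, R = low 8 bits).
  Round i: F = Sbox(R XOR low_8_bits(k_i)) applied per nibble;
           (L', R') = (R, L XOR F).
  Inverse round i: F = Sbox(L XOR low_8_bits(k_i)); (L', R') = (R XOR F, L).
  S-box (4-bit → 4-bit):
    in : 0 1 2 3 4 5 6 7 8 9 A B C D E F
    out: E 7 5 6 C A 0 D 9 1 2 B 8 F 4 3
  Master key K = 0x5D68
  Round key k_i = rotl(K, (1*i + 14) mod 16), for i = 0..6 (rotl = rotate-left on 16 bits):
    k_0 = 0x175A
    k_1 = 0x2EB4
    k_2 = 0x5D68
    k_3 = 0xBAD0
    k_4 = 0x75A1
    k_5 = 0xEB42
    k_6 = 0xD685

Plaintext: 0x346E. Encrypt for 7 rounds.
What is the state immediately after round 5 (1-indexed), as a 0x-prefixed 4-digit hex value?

s_0 = plaintext = 0x346E
s_1 = Round(s_0, k_0) = 0x6E58
s_2 = Round(s_1, k_1) = 0x5826
s_3 = Round(s_2, k_2) = 0x269C
s_4 = Round(s_3, k_3) = 0x9CEE
s_5 = Round(s_4, k_4) = 0xEE5F
s_6 = Round(s_5, k_5) = 0x5F91
s_7 = Round(s_6, k_6) = 0x9123

0xEE5F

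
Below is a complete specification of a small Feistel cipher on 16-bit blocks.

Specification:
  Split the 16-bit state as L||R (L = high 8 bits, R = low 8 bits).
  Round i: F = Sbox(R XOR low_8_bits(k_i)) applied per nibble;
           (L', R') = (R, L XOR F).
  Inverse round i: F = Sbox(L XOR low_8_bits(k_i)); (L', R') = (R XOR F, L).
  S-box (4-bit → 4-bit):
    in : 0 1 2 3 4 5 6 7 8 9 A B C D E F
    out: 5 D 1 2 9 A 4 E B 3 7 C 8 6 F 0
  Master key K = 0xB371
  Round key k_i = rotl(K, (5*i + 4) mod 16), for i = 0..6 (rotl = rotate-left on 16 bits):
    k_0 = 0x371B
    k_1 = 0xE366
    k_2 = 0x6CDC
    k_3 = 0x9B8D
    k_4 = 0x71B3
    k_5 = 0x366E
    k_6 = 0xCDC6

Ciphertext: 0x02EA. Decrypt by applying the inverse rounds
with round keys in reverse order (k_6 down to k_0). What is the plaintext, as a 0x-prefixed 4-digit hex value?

s_0 = ciphertext = 0x02EA
s_1 = InvRound(s_0, k_6) = 0x6302
s_2 = InvRound(s_1, k_5) = 0x5463
s_3 = InvRound(s_2, k_4) = 0x9D54
s_4 = InvRound(s_3, k_3) = 0x819D
s_5 = InvRound(s_4, k_2) = 0x3B81
s_6 = InvRound(s_5, k_1) = 0x273B
s_7 = InvRound(s_6, k_0) = 0x1327

0x1327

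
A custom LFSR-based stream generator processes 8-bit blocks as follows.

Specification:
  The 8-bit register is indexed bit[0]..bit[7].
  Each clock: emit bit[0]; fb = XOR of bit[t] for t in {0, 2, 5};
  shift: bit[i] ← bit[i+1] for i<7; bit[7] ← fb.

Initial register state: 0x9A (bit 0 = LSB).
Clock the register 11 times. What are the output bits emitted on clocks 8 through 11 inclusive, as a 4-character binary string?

1000

reg_0 = 0x9A
clock 1: out=0, reg = 0x4D
clock 2: out=1, reg = 0x26
clock 3: out=0, reg = 0x13
clock 4: out=1, reg = 0x89
clock 5: out=1, reg = 0xC4
clock 6: out=0, reg = 0xE2
clock 7: out=0, reg = 0xF1
clock 8: out=1, reg = 0x78
clock 9: out=0, reg = 0xBC
clock 10: out=0, reg = 0x5E
clock 11: out=0, reg = 0xAF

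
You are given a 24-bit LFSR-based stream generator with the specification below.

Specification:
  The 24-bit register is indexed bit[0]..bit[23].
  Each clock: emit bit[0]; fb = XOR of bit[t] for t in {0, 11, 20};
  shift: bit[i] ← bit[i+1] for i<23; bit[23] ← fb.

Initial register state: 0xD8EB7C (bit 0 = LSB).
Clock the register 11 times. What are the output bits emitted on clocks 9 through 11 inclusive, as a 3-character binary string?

reg_0 = 0xD8EB7C
clock 1: out=0, reg = 0x6C75BE
clock 2: out=0, reg = 0x363ADF
clock 3: out=1, reg = 0x9B1D6F
clock 4: out=1, reg = 0xCD8EB7
clock 5: out=1, reg = 0x66C75B
clock 6: out=1, reg = 0xB363AD
clock 7: out=1, reg = 0x59B1D6
clock 8: out=0, reg = 0xACD8EB
clock 9: out=1, reg = 0x566C75
clock 10: out=1, reg = 0xAB363A
clock 11: out=0, reg = 0x559B1D

110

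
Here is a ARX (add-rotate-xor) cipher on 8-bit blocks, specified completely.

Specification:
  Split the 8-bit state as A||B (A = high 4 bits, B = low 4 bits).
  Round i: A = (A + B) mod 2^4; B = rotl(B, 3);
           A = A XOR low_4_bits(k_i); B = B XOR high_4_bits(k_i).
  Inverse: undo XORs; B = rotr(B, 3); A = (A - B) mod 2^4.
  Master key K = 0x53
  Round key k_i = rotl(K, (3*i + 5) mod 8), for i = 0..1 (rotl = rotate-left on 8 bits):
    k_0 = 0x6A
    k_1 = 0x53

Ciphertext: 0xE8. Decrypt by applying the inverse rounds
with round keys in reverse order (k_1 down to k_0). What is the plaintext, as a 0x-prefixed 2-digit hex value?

s_0 = ciphertext = 0xE8
s_1 = InvRound(s_0, k_1) = 0x2B
s_2 = InvRound(s_1, k_0) = 0xDB

0xDB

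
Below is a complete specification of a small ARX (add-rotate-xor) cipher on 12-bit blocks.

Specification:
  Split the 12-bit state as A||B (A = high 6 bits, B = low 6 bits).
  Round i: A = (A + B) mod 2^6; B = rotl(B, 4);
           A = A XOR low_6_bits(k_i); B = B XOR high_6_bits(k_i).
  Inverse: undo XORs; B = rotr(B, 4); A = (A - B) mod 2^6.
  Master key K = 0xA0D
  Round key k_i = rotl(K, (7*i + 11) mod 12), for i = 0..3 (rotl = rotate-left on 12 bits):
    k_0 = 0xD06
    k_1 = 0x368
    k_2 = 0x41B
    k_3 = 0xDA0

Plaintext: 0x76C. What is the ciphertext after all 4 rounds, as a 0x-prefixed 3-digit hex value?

0x7F9

s_0 = plaintext = 0x76C
s_1 = Round(s_0, k_0) = 0x3FF
s_2 = Round(s_1, k_1) = 0x9B2
s_3 = Round(s_2, k_2) = 0x0FC
s_4 = Round(s_3, k_3) = 0x7F9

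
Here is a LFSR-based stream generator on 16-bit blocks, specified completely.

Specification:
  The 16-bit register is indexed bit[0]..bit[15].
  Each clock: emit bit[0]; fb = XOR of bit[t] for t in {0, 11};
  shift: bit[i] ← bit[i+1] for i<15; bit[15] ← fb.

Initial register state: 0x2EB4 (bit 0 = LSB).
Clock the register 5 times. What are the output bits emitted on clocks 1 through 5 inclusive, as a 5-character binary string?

00101

reg_0 = 0x2EB4
clock 1: out=0, reg = 0x975A
clock 2: out=0, reg = 0x4BAD
clock 3: out=1, reg = 0x25D6
clock 4: out=0, reg = 0x12EB
clock 5: out=1, reg = 0x8975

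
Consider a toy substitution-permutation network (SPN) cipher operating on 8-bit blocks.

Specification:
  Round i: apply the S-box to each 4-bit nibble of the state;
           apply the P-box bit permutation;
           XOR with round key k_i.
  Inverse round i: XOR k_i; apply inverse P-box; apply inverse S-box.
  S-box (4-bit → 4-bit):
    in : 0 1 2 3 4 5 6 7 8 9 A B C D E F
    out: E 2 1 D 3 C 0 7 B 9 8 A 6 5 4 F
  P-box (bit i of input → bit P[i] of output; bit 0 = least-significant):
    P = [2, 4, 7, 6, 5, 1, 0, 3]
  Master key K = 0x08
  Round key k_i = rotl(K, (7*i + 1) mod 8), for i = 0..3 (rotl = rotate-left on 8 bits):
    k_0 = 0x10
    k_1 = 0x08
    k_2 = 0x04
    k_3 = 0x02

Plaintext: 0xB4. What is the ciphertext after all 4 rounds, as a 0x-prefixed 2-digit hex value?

s_0 = plaintext = 0xB4
s_1 = Round(s_0, k_0) = 0x0E
s_2 = Round(s_1, k_1) = 0x83
s_3 = Round(s_2, k_2) = 0xEA
s_4 = Round(s_3, k_3) = 0x43

0x43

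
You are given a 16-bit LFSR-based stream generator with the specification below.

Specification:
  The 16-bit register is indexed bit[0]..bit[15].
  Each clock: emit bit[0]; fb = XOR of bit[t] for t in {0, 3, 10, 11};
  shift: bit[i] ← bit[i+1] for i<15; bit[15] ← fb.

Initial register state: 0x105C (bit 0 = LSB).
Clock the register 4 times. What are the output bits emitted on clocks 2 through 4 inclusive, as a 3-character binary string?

reg_0 = 0x105C
clock 1: out=0, reg = 0x882E
clock 2: out=0, reg = 0x4417
clock 3: out=1, reg = 0x220B
clock 4: out=1, reg = 0x1105

011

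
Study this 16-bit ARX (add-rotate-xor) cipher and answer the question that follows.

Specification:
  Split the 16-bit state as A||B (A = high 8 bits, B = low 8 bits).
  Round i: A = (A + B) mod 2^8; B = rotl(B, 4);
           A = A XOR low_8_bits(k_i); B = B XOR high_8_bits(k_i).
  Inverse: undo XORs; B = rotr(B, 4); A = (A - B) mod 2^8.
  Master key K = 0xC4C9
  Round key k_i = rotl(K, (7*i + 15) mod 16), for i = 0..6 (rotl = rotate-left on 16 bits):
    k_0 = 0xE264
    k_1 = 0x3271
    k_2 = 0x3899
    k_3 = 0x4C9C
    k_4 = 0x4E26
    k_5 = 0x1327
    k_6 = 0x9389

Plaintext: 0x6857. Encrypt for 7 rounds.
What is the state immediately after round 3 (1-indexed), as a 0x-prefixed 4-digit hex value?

s_0 = plaintext = 0x6857
s_1 = Round(s_0, k_0) = 0xDB97
s_2 = Round(s_1, k_1) = 0x034B
s_3 = Round(s_2, k_2) = 0xD78C
s_4 = Round(s_3, k_3) = 0xFF84
s_5 = Round(s_4, k_4) = 0xA506
s_6 = Round(s_5, k_5) = 0x8C73
s_7 = Round(s_6, k_6) = 0x76A4

0xD78C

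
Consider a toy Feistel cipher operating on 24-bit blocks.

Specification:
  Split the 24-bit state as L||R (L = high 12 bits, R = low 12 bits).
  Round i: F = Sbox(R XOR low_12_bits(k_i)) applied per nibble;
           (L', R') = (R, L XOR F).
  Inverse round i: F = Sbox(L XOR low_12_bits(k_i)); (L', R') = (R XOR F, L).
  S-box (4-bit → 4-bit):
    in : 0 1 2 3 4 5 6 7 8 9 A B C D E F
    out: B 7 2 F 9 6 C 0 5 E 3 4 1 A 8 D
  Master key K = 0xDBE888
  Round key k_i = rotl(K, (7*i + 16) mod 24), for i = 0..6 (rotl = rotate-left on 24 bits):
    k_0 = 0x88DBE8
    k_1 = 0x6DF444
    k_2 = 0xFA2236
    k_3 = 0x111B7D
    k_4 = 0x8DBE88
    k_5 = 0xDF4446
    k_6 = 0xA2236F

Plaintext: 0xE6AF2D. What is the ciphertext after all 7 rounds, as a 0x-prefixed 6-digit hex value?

0x235E2F

s_0 = plaintext = 0xE6AF2D
s_1 = Round(s_0, k_0) = 0xF2D77C
s_2 = Round(s_1, k_1) = 0x77C0D8
s_3 = Round(s_2, k_2) = 0x0D85F4
s_4 = Round(s_3, k_3) = 0x5F4886
s_5 = Round(s_4, k_4) = 0x88694C
s_6 = Round(s_5, k_5) = 0x94C235
s_7 = Round(s_6, k_6) = 0x235E2F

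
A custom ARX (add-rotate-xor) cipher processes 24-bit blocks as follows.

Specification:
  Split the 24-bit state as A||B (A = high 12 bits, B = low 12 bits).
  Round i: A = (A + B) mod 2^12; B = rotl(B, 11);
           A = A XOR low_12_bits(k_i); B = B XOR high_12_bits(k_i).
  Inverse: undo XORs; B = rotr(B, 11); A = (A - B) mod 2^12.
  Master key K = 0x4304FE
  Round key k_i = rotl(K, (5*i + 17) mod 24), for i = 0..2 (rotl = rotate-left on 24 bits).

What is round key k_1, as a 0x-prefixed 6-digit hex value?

0x90C13F

K = 0x4304FE
k_0 = rotl(K, (5*0+17) mod 24) = rotl(K, 17) = 0xFC8609
k_1 = rotl(K, (5*1+17) mod 24) = rotl(K, 22) = 0x90C13F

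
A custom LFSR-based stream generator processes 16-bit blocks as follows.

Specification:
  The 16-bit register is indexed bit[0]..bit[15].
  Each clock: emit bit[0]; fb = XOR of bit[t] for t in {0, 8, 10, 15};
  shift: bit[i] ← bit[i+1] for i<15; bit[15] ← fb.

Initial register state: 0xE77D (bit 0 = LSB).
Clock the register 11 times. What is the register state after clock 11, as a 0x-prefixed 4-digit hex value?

0x43DC

reg_0 = 0xE77D
clock 1: out=1, reg = 0x73BE
clock 2: out=0, reg = 0xB9DF
clock 3: out=1, reg = 0xDCEF
clock 4: out=1, reg = 0xEE77
clock 5: out=1, reg = 0xF73B
clock 6: out=1, reg = 0x7B9D
clock 7: out=1, reg = 0x3DCE
clock 8: out=0, reg = 0x1EE7
clock 9: out=1, reg = 0x0F73
clock 10: out=1, reg = 0x87B9
clock 11: out=1, reg = 0x43DC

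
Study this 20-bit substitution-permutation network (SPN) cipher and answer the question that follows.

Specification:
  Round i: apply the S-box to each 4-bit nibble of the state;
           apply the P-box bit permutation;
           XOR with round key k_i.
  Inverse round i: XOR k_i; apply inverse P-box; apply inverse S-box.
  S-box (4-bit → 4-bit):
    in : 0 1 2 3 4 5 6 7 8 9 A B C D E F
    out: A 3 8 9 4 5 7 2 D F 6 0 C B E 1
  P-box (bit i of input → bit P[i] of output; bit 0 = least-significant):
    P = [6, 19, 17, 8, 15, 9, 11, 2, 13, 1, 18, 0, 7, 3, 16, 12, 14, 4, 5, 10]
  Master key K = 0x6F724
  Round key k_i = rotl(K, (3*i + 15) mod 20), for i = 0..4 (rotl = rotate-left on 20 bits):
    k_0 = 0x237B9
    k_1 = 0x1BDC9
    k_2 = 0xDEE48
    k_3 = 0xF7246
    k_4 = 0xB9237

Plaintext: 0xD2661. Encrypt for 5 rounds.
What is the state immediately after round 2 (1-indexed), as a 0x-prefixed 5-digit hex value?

s_0 = plaintext = 0xD2661
s_1 = Round(s_0, k_0) = 0xEC9EB
s_2 = Round(s_1, k_1) = 0x483FE
s_3 = Round(s_2, k_2) = 0x65FE9
s_4 = Round(s_3, k_3) = 0x419B2
s_5 = Round(s_4, k_4) = 0xFB39C

0x483FE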